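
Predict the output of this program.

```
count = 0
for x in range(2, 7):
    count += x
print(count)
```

20

x=2: count = 0+2 = 2
x=3: count = 2+3 = 5
x=4: count = 5+4 = 9
x=5: count = 9+5 = 14
x=6: count = 14+6 = 20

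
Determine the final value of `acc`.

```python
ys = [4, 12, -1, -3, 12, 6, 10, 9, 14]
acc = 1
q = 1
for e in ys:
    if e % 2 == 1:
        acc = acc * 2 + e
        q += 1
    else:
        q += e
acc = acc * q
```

434

e=4: not odd; q=5
e=12: not odd; q=17
e=-1: odd, acc = 1*2+(-1) = 1; q=18
e=-3: odd, acc = 1*2+(-3) = -1; q=19
e=12: not odd; q=31
e=6: not odd; q=37
e=10: not odd; q=47
e=9: odd, acc = (-1)*2+9 = 7; q=48
e=14: not odd; q=62
acc*q = 7*62 = 434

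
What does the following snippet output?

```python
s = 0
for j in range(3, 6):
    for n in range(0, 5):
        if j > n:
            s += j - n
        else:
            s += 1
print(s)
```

34

j=3,n=0: 3>0, s = 0+3 = 3
j=3,n=1: 3>1, s = 3+2 = 5
j=3,n=2: 3>2, s = 5+1 = 6
j=3,n=3: not 3>3, s = 6+1 = 7
j=3,n=4: not 3>4, s = 7+1 = 8
j=4,n=0: 4>0, s = 8+4 = 12
j=4,n=1: 4>1, s = 12+3 = 15
j=4,n=2: 4>2, s = 15+2 = 17
j=4,n=3: 4>3, s = 17+1 = 18
j=4,n=4: not 4>4, s = 18+1 = 19
j=5,n=0: 5>0, s = 19+5 = 24
j=5,n=1: 5>1, s = 24+4 = 28
j=5,n=2: 5>2, s = 28+3 = 31
j=5,n=3: 5>3, s = 31+2 = 33
j=5,n=4: 5>4, s = 33+1 = 34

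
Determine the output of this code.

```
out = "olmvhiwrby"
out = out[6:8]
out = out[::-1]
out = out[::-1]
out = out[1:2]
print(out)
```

r

slice [6:8] → 'wr'
reverse → 'rw'
reverse → 'wr'
slice [1:2] → 'r'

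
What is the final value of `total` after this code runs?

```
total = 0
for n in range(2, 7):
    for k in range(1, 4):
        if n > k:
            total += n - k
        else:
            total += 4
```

n=2,k=1: 2>1, total = 0+1 = 1
n=2,k=2: not 2>2, total = 1+4 = 5
n=2,k=3: not 2>3, total = 5+4 = 9
n=3,k=1: 3>1, total = 9+2 = 11
n=3,k=2: 3>2, total = 11+1 = 12
n=3,k=3: not 3>3, total = 12+4 = 16
n=4,k=1: 4>1, total = 16+3 = 19
n=4,k=2: 4>2, total = 19+2 = 21
n=4,k=3: 4>3, total = 21+1 = 22
n=5,k=1: 5>1, total = 22+4 = 26
n=5,k=2: 5>2, total = 26+3 = 29
n=5,k=3: 5>3, total = 29+2 = 31
n=6,k=1: 6>1, total = 31+5 = 36
n=6,k=2: 6>2, total = 36+4 = 40
n=6,k=3: 6>3, total = 40+3 = 43

43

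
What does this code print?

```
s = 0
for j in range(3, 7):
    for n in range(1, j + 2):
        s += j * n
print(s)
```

j=3,n=1: s = 0+3 = 3
j=3,n=2: s = 3+6 = 9
j=3,n=3: s = 9+9 = 18
j=3,n=4: s = 18+12 = 30
j=4,n=1: s = 30+4 = 34
j=4,n=2: s = 34+8 = 42
j=4,n=3: s = 42+12 = 54
j=4,n=4: s = 54+16 = 70
j=4,n=5: s = 70+20 = 90
j=5,n=1: s = 90+5 = 95
j=5,n=2: s = 95+10 = 105
j=5,n=3: s = 105+15 = 120
j=5,n=4: s = 120+20 = 140
j=5,n=5: s = 140+25 = 165
j=5,n=6: s = 165+30 = 195
j=6,n=1: s = 195+6 = 201
j=6,n=2: s = 201+12 = 213
j=6,n=3: s = 213+18 = 231
j=6,n=4: s = 231+24 = 255
j=6,n=5: s = 255+30 = 285
j=6,n=6: s = 285+36 = 321
j=6,n=7: s = 321+42 = 363

363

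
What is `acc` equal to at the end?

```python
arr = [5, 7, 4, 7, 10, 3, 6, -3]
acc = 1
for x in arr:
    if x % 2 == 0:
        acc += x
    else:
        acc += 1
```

x=5: not even, acc = 1+1 = 2
x=7: not even, acc = 2+1 = 3
x=4: even, acc = 3+4 = 7
x=7: not even, acc = 7+1 = 8
x=10: even, acc = 8+10 = 18
x=3: not even, acc = 18+1 = 19
x=6: even, acc = 19+6 = 25
x=-3: not even, acc = 25+1 = 26

26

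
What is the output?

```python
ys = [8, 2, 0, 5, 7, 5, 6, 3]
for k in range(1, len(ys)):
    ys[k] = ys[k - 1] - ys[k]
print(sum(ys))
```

-33

k=1: ys[1] = 8-2 = 6 → [8, 6, 0, 5, 7, 5, 6, 3]
k=2: ys[2] = 6-0 = 6 → [8, 6, 6, 5, 7, 5, 6, 3]
k=3: ys[3] = 6-5 = 1 → [8, 6, 6, 1, 7, 5, 6, 3]
k=4: ys[4] = 1-7 = -6 → [8, 6, 6, 1, -6, 5, 6, 3]
k=5: ys[5] = (-6)-5 = -11 → [8, 6, 6, 1, -6, -11, 6, 3]
k=6: ys[6] = (-11)-6 = -17 → [8, 6, 6, 1, -6, -11, -17, 3]
k=7: ys[7] = (-17)-3 = -20 → [8, 6, 6, 1, -6, -11, -17, -20]
sum = -33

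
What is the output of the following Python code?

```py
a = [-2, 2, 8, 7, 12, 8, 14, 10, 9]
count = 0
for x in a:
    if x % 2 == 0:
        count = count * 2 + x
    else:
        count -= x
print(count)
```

x=-2: even, count = 0*2+(-2) = -2
x=2: even, count = (-2)*2+2 = -2
x=8: even, count = (-2)*2+8 = 4
x=7: not even, count = 4-7 = -3
x=12: even, count = (-3)*2+12 = 6
x=8: even, count = 6*2+8 = 20
x=14: even, count = 20*2+14 = 54
x=10: even, count = 54*2+10 = 118
x=9: not even, count = 118-9 = 109

109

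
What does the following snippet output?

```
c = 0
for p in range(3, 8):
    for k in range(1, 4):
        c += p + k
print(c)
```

p=3,k=1: c = 0+4 = 4
p=3,k=2: c = 4+5 = 9
p=3,k=3: c = 9+6 = 15
p=4,k=1: c = 15+5 = 20
p=4,k=2: c = 20+6 = 26
p=4,k=3: c = 26+7 = 33
p=5,k=1: c = 33+6 = 39
p=5,k=2: c = 39+7 = 46
p=5,k=3: c = 46+8 = 54
p=6,k=1: c = 54+7 = 61
p=6,k=2: c = 61+8 = 69
p=6,k=3: c = 69+9 = 78
p=7,k=1: c = 78+8 = 86
p=7,k=2: c = 86+9 = 95
p=7,k=3: c = 95+10 = 105

105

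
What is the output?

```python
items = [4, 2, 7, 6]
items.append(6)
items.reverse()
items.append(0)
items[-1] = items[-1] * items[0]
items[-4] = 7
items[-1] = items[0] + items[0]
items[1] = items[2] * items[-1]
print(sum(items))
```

append 6 → [4, 2, 7, 6, 6]
reverse → [6, 6, 7, 2, 4]
append 0 → [6, 6, 7, 2, 4, 0]
items[-1] = items[-1]*items[0] = 0*6 = 0 → [6, 6, 7, 2, 4, 0]
items[-4] = 7 → [6, 6, 7, 2, 4, 0]
items[-1] = items[0]+items[0] = 6+6 = 12 → [6, 6, 7, 2, 4, 12]
items[1] = items[2]*items[-1] = 7*12 = 84 → [6, 84, 7, 2, 4, 12]
sum = 115

115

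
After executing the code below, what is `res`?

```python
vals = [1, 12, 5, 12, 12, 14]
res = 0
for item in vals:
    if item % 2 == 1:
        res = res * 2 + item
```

item=1: odd, res = 0*2+1 = 1
item=12: not odd
item=5: odd, res = 1*2+5 = 7
item=12: not odd
item=12: not odd
item=14: not odd

7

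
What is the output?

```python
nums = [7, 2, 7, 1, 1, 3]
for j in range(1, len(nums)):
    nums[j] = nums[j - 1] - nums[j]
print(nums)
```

j=1: nums[1] = 7-2 = 5 → [7, 5, 7, 1, 1, 3]
j=2: nums[2] = 5-7 = -2 → [7, 5, -2, 1, 1, 3]
j=3: nums[3] = (-2)-1 = -3 → [7, 5, -2, -3, 1, 3]
j=4: nums[4] = (-3)-1 = -4 → [7, 5, -2, -3, -4, 3]
j=5: nums[5] = (-4)-3 = -7 → [7, 5, -2, -3, -4, -7]

[7, 5, -2, -3, -4, -7]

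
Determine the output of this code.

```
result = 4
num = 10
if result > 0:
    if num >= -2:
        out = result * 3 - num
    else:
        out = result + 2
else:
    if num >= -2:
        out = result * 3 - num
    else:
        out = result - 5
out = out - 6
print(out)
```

result=4, num=10
result > 0 is True; num >= -2 is True
→ out = result * 3 - num = 2
out = 2-6 = -4

-4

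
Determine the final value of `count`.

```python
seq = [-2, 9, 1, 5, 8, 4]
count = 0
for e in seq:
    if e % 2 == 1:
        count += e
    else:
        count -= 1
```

e=-2: not odd, count = 0-1 = -1
e=9: odd, count = (-1)+9 = 8
e=1: odd, count = 8+1 = 9
e=5: odd, count = 9+5 = 14
e=8: not odd, count = 14-1 = 13
e=4: not odd, count = 13-1 = 12

12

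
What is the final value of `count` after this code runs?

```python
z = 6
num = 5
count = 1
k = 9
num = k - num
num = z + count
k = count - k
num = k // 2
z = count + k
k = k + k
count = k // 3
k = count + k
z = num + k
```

-6

num = 9-5 = 4
num = 6+1 = 7
k = 1-9 = -8
num = (-8)//2 = -4
z = 1+(-8) = -7
k = (-8)+(-8) = -16
count = (-16)//3 = -6
k = (-6)+(-16) = -22
z = (-4)+(-22) = -26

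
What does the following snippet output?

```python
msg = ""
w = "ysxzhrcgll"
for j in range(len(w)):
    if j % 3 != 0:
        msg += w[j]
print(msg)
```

j=0: skip
j=1: add 's' → 's'
j=2: add 'x' → 'sx'
j=3: skip
j=4: add 'h' → 'sxh'
j=5: add 'r' → 'sxhr'
j=6: skip
j=7: add 'g' → 'sxhrg'
j=8: add 'l' → 'sxhrgl'
j=9: skip

sxhrgl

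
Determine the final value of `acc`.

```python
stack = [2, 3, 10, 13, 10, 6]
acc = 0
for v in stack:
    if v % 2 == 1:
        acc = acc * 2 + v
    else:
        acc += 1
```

v=2: not odd, acc = 0+1 = 1
v=3: odd, acc = 1*2+3 = 5
v=10: not odd, acc = 5+1 = 6
v=13: odd, acc = 6*2+13 = 25
v=10: not odd, acc = 25+1 = 26
v=6: not odd, acc = 26+1 = 27

27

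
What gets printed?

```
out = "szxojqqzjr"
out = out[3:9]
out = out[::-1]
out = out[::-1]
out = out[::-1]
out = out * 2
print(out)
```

slice [3:9] → 'ojqqzj'
reverse → 'jzqqjo'
reverse → 'ojqqzj'
reverse → 'jzqqjo'
repeat ×2 → 'jzqqjojzqqjo'

jzqqjojzqqjo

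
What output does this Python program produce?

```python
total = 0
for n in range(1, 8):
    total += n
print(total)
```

28

n=1: total = 0+1 = 1
n=2: total = 1+2 = 3
n=3: total = 3+3 = 6
n=4: total = 6+4 = 10
n=5: total = 10+5 = 15
n=6: total = 15+6 = 21
n=7: total = 21+7 = 28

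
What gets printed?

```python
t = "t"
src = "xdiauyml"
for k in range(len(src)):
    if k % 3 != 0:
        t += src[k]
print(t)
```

tdiuyl

k=0: skip
k=1: add 'd' → 'td'
k=2: add 'i' → 'tdi'
k=3: skip
k=4: add 'u' → 'tdiu'
k=5: add 'y' → 'tdiuy'
k=6: skip
k=7: add 'l' → 'tdiuyl'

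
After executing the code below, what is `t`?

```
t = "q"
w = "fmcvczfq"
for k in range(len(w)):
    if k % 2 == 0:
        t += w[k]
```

k=0: add 'f' → 'qf'
k=1: skip
k=2: add 'c' → 'qfc'
k=3: skip
k=4: add 'c' → 'qfcc'
k=5: skip
k=6: add 'f' → 'qfccf'
k=7: skip

'qfccf'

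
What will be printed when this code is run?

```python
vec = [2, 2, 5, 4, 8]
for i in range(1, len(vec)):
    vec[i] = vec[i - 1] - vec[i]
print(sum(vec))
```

-29

i=1: vec[1] = 2-2 = 0 → [2, 0, 5, 4, 8]
i=2: vec[2] = 0-5 = -5 → [2, 0, -5, 4, 8]
i=3: vec[3] = (-5)-4 = -9 → [2, 0, -5, -9, 8]
i=4: vec[4] = (-9)-8 = -17 → [2, 0, -5, -9, -17]
sum = -29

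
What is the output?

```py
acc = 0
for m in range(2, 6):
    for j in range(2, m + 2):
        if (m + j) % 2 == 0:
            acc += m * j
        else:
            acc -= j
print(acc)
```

m=2,j=2: even sum, acc = 0+4 = 4
m=2,j=3: odd sum, acc = 4-3 = 1
m=3,j=2: odd sum, acc = 1-2 = -1
m=3,j=3: even sum, acc = (-1)+9 = 8
m=3,j=4: odd sum, acc = 8-4 = 4
m=4,j=2: even sum, acc = 4+8 = 12
m=4,j=3: odd sum, acc = 12-3 = 9
m=4,j=4: even sum, acc = 9+16 = 25
m=4,j=5: odd sum, acc = 25-5 = 20
m=5,j=2: odd sum, acc = 20-2 = 18
m=5,j=3: even sum, acc = 18+15 = 33
m=5,j=4: odd sum, acc = 33-4 = 29
m=5,j=5: even sum, acc = 29+25 = 54
m=5,j=6: odd sum, acc = 54-6 = 48

48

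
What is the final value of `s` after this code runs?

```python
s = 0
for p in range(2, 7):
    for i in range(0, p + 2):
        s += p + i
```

p=2,i=0: s = 0+2 = 2
p=2,i=1: s = 2+3 = 5
p=2,i=2: s = 5+4 = 9
p=2,i=3: s = 9+5 = 14
p=3,i=0: s = 14+3 = 17
p=3,i=1: s = 17+4 = 21
p=3,i=2: s = 21+5 = 26
p=3,i=3: s = 26+6 = 32
p=3,i=4: s = 32+7 = 39
p=4,i=0: s = 39+4 = 43
p=4,i=1: s = 43+5 = 48
p=4,i=2: s = 48+6 = 54
p=4,i=3: s = 54+7 = 61
p=4,i=4: s = 61+8 = 69
p=4,i=5: s = 69+9 = 78
p=5,i=0: s = 78+5 = 83
p=5,i=1: s = 83+6 = 89
p=5,i=2: s = 89+7 = 96
p=5,i=3: s = 96+8 = 104
p=5,i=4: s = 104+9 = 113
p=5,i=5: s = 113+10 = 123
p=5,i=6: s = 123+11 = 134
p=6,i=0: s = 134+6 = 140
p=6,i=1: s = 140+7 = 147
p=6,i=2: s = 147+8 = 155
p=6,i=3: s = 155+9 = 164
p=6,i=4: s = 164+10 = 174
p=6,i=5: s = 174+11 = 185
p=6,i=6: s = 185+12 = 197
p=6,i=7: s = 197+13 = 210

210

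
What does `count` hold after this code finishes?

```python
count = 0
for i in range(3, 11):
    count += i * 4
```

208

i=3: count = 0+3*4 = 12
i=4: count = 12+4*4 = 28
i=5: count = 28+5*4 = 48
i=6: count = 48+6*4 = 72
i=7: count = 72+7*4 = 100
i=8: count = 100+8*4 = 132
i=9: count = 132+9*4 = 168
i=10: count = 168+10*4 = 208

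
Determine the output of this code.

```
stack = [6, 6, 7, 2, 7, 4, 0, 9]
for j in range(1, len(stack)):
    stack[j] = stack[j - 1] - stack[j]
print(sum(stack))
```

-95

j=1: stack[1] = 6-6 = 0 → [6, 0, 7, 2, 7, 4, 0, 9]
j=2: stack[2] = 0-7 = -7 → [6, 0, -7, 2, 7, 4, 0, 9]
j=3: stack[3] = (-7)-2 = -9 → [6, 0, -7, -9, 7, 4, 0, 9]
j=4: stack[4] = (-9)-7 = -16 → [6, 0, -7, -9, -16, 4, 0, 9]
j=5: stack[5] = (-16)-4 = -20 → [6, 0, -7, -9, -16, -20, 0, 9]
j=6: stack[6] = (-20)-0 = -20 → [6, 0, -7, -9, -16, -20, -20, 9]
j=7: stack[7] = (-20)-9 = -29 → [6, 0, -7, -9, -16, -20, -20, -29]
sum = -95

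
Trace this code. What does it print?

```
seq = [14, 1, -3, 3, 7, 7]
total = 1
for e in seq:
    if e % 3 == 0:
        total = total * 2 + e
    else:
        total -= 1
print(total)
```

-9

e=14: not %3==0, total = 1-1 = 0
e=1: not %3==0, total = 0-1 = -1
e=-3: %3==0, total = (-1)*2+(-3) = -5
e=3: %3==0, total = (-5)*2+3 = -7
e=7: not %3==0, total = (-7)-1 = -8
e=7: not %3==0, total = (-8)-1 = -9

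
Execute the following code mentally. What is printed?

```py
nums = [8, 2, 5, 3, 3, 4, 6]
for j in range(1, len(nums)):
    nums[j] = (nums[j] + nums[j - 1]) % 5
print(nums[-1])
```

j=1: nums[1] = (2+8)%5 = 0 → [8, 0, 5, 3, 3, 4, 6]
j=2: nums[2] = (5+0)%5 = 0 → [8, 0, 0, 3, 3, 4, 6]
j=3: nums[3] = (3+0)%5 = 3 → [8, 0, 0, 3, 3, 4, 6]
j=4: nums[4] = (3+3)%5 = 1 → [8, 0, 0, 3, 1, 4, 6]
j=5: nums[5] = (4+1)%5 = 0 → [8, 0, 0, 3, 1, 0, 6]
j=6: nums[6] = (6+0)%5 = 1 → [8, 0, 0, 3, 1, 0, 1]

1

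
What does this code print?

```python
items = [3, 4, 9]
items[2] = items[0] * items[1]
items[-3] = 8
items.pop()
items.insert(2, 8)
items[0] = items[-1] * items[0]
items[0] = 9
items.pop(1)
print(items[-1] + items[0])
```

items[2] = items[0]*items[1] = 3*4 = 12 → [3, 4, 12]
items[-3] = 8 → [8, 4, 12]
pop() removes 12 → [8, 4]
insert 8 at 2 → [8, 4, 8]
items[0] = items[-1]*items[0] = 8*8 = 64 → [64, 4, 8]
items[0] = 9 → [9, 4, 8]
pop(1) removes 4 → [9, 8]
items[-1]+items[0] = 8+9 = 17

17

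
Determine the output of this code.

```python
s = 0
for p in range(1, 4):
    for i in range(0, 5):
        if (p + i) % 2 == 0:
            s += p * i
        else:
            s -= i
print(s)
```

12

p=1,i=0: odd sum, s = 0-0 = 0
p=1,i=1: even sum, s = 0+1 = 1
p=1,i=2: odd sum, s = 1-2 = -1
p=1,i=3: even sum, s = (-1)+3 = 2
p=1,i=4: odd sum, s = 2-4 = -2
p=2,i=0: even sum, s = (-2)+0 = -2
p=2,i=1: odd sum, s = (-2)-1 = -3
p=2,i=2: even sum, s = (-3)+4 = 1
p=2,i=3: odd sum, s = 1-3 = -2
p=2,i=4: even sum, s = (-2)+8 = 6
p=3,i=0: odd sum, s = 6-0 = 6
p=3,i=1: even sum, s = 6+3 = 9
p=3,i=2: odd sum, s = 9-2 = 7
p=3,i=3: even sum, s = 7+9 = 16
p=3,i=4: odd sum, s = 16-4 = 12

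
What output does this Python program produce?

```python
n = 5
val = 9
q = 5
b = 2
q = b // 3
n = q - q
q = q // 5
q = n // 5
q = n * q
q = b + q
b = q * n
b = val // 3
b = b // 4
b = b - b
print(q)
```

2

q = 2//3 = 0
n = 0-0 = 0
q = 0//5 = 0
q = 0//5 = 0
q = 0*0 = 0
q = 2+0 = 2
b = 2*0 = 0
b = 9//3 = 3
b = 3//4 = 0
b = 0-0 = 0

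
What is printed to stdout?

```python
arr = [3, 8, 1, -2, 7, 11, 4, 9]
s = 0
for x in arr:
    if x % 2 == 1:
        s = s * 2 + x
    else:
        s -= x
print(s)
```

-5

x=3: odd, s = 0*2+3 = 3
x=8: not odd, s = 3-8 = -5
x=1: odd, s = (-5)*2+1 = -9
x=-2: not odd, s = (-9)-(-2) = -7
x=7: odd, s = (-7)*2+7 = -7
x=11: odd, s = (-7)*2+11 = -3
x=4: not odd, s = (-3)-4 = -7
x=9: odd, s = (-7)*2+9 = -5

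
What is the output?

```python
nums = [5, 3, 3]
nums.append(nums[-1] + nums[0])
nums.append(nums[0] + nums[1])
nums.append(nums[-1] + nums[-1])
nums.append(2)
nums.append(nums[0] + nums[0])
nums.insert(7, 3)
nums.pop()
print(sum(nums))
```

append nums[-1]+nums[0] = 3+5 = 8 → [5, 3, 3, 8]
append nums[0]+nums[1] = 5+3 = 8 → [5, 3, 3, 8, 8]
append nums[-1]+nums[-1] = 8+8 = 16 → [5, 3, 3, 8, 8, 16]
append 2 → [5, 3, 3, 8, 8, 16, 2]
append nums[0]+nums[0] = 5+5 = 10 → [5, 3, 3, 8, 8, 16, 2, 10]
insert 3 at 7 → [5, 3, 3, 8, 8, 16, 2, 3, 10]
pop() removes 10 → [5, 3, 3, 8, 8, 16, 2, 3]
sum = 48

48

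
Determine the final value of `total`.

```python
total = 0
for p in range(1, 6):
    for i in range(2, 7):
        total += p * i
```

p=1,i=2: total = 0+2 = 2
p=1,i=3: total = 2+3 = 5
p=1,i=4: total = 5+4 = 9
p=1,i=5: total = 9+5 = 14
p=1,i=6: total = 14+6 = 20
p=2,i=2: total = 20+4 = 24
p=2,i=3: total = 24+6 = 30
p=2,i=4: total = 30+8 = 38
p=2,i=5: total = 38+10 = 48
p=2,i=6: total = 48+12 = 60
p=3,i=2: total = 60+6 = 66
p=3,i=3: total = 66+9 = 75
p=3,i=4: total = 75+12 = 87
p=3,i=5: total = 87+15 = 102
p=3,i=6: total = 102+18 = 120
p=4,i=2: total = 120+8 = 128
p=4,i=3: total = 128+12 = 140
p=4,i=4: total = 140+16 = 156
p=4,i=5: total = 156+20 = 176
p=4,i=6: total = 176+24 = 200
p=5,i=2: total = 200+10 = 210
p=5,i=3: total = 210+15 = 225
p=5,i=4: total = 225+20 = 245
p=5,i=5: total = 245+25 = 270
p=5,i=6: total = 270+30 = 300

300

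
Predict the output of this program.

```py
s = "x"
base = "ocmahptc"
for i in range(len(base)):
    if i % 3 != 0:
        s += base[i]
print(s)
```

i=0: skip
i=1: add 'c' → 'xc'
i=2: add 'm' → 'xcm'
i=3: skip
i=4: add 'h' → 'xcmh'
i=5: add 'p' → 'xcmhp'
i=6: skip
i=7: add 'c' → 'xcmhpc'

xcmhpc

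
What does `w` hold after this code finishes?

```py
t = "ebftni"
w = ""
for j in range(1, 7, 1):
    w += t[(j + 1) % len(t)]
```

'ftnieb'

j=1: add t[2]='f' → 'f'
j=2: add t[3]='t' → 'ft'
j=3: add t[4]='n' → 'ftn'
j=4: add t[5]='i' → 'ftni'
j=5: add t[0]='e' → 'ftnie'
j=6: add t[1]='b' → 'ftnieb'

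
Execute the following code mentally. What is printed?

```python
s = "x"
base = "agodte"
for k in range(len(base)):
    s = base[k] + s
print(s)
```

etdogax

k=0: prepend 'a' → 'ax'
k=1: prepend 'g' → 'gax'
k=2: prepend 'o' → 'ogax'
k=3: prepend 'd' → 'dogax'
k=4: prepend 't' → 'tdogax'
k=5: prepend 'e' → 'etdogax'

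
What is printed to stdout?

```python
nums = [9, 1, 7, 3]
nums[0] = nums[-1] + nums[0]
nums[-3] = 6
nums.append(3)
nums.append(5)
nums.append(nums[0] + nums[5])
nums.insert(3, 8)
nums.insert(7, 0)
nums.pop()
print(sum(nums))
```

nums[0] = nums[-1]+nums[0] = 3+9 = 12 → [12, 1, 7, 3]
nums[-3] = 6 → [12, 6, 7, 3]
append 3 → [12, 6, 7, 3, 3]
append 5 → [12, 6, 7, 3, 3, 5]
append nums[0]+nums[5] = 12+5 = 17 → [12, 6, 7, 3, 3, 5, 17]
insert 8 at 3 → [12, 6, 7, 8, 3, 3, 5, 17]
insert 0 at 7 → [12, 6, 7, 8, 3, 3, 5, 0, 17]
pop() removes 17 → [12, 6, 7, 8, 3, 3, 5, 0]
sum = 44

44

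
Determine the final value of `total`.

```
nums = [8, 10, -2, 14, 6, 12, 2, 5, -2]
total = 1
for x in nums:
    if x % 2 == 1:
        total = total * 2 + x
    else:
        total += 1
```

x=8: not odd, total = 1+1 = 2
x=10: not odd, total = 2+1 = 3
x=-2: not odd, total = 3+1 = 4
x=14: not odd, total = 4+1 = 5
x=6: not odd, total = 5+1 = 6
x=12: not odd, total = 6+1 = 7
x=2: not odd, total = 7+1 = 8
x=5: odd, total = 8*2+5 = 21
x=-2: not odd, total = 21+1 = 22

22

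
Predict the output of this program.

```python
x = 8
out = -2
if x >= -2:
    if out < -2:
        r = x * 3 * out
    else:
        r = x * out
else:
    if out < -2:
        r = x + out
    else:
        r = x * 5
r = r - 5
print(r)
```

-21

x=8, out=-2
x >= -2 is True; out < -2 is False
→ r = x * out = -16
r = (-16)-5 = -21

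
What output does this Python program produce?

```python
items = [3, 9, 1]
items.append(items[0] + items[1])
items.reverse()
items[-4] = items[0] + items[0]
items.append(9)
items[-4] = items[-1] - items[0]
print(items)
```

[24, -15, 9, 3, 9]

append items[0]+items[1] = 3+9 = 12 → [3, 9, 1, 12]
reverse → [12, 1, 9, 3]
items[-4] = items[0]+items[0] = 12+12 = 24 → [24, 1, 9, 3]
append 9 → [24, 1, 9, 3, 9]
items[-4] = items[-1]-items[0] = 9-24 = -15 → [24, -15, 9, 3, 9]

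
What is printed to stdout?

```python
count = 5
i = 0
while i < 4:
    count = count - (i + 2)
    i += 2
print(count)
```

-1

i=0: count = 5-2 = 3
i=2: count = 3-4 = -1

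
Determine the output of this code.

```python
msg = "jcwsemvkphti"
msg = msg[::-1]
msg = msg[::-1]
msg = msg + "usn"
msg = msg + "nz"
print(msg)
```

reverse → 'ithpkvmeswcj'
reverse → 'jcwsemvkphti'
+ 'usn' → 'jcwsemvkphtiusn'
+ 'nz' → 'jcwsemvkphtiusnnz'

jcwsemvkphtiusnnz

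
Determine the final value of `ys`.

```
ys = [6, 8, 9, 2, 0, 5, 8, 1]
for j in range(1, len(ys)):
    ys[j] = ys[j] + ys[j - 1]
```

j=1: ys[1] = 8+6 = 14 → [6, 14, 9, 2, 0, 5, 8, 1]
j=2: ys[2] = 9+14 = 23 → [6, 14, 23, 2, 0, 5, 8, 1]
j=3: ys[3] = 2+23 = 25 → [6, 14, 23, 25, 0, 5, 8, 1]
j=4: ys[4] = 0+25 = 25 → [6, 14, 23, 25, 25, 5, 8, 1]
j=5: ys[5] = 5+25 = 30 → [6, 14, 23, 25, 25, 30, 8, 1]
j=6: ys[6] = 8+30 = 38 → [6, 14, 23, 25, 25, 30, 38, 1]
j=7: ys[7] = 1+38 = 39 → [6, 14, 23, 25, 25, 30, 38, 39]

[6, 14, 23, 25, 25, 30, 38, 39]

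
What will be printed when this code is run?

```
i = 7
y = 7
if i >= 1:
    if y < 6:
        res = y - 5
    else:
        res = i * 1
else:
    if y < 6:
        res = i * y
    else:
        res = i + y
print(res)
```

i=7, y=7
i >= 1 is True; y < 6 is False
→ res = i * 1 = 7

7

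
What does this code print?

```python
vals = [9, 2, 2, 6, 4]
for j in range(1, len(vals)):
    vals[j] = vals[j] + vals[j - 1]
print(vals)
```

[9, 11, 13, 19, 23]

j=1: vals[1] = 2+9 = 11 → [9, 11, 2, 6, 4]
j=2: vals[2] = 2+11 = 13 → [9, 11, 13, 6, 4]
j=3: vals[3] = 6+13 = 19 → [9, 11, 13, 19, 4]
j=4: vals[4] = 4+19 = 23 → [9, 11, 13, 19, 23]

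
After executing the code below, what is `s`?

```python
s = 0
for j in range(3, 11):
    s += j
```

j=3: s = 0+3 = 3
j=4: s = 3+4 = 7
j=5: s = 7+5 = 12
j=6: s = 12+6 = 18
j=7: s = 18+7 = 25
j=8: s = 25+8 = 33
j=9: s = 33+9 = 42
j=10: s = 42+10 = 52

52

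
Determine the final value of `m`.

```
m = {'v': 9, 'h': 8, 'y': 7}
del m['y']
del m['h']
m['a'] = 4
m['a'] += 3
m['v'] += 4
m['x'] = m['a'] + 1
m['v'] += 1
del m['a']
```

del 'y' → {'v': 9, 'h': 8}
del 'h' → {'v': 9}
m['a'] = 4 → {'v': 9, 'a': 4}
m['a'] = 4+3 = 7 → {'v': 9, 'a': 7}
m['v'] = 9+4 = 13 → {'v': 13, 'a': 7}
m['x'] = m['a']+1 = 8 → {'v': 13, 'a': 7, 'x': 8}
m['v'] = 13+1 = 14 → {'v': 14, 'a': 7, 'x': 8}
del 'a' → {'v': 14, 'x': 8}

{'v': 14, 'x': 8}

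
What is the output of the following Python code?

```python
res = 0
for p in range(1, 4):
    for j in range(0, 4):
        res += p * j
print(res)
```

p=1,j=0: res = 0+0 = 0
p=1,j=1: res = 0+1 = 1
p=1,j=2: res = 1+2 = 3
p=1,j=3: res = 3+3 = 6
p=2,j=0: res = 6+0 = 6
p=2,j=1: res = 6+2 = 8
p=2,j=2: res = 8+4 = 12
p=2,j=3: res = 12+6 = 18
p=3,j=0: res = 18+0 = 18
p=3,j=1: res = 18+3 = 21
p=3,j=2: res = 21+6 = 27
p=3,j=3: res = 27+9 = 36

36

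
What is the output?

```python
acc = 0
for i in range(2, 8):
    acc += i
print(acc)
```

27

i=2: acc = 0+2 = 2
i=3: acc = 2+3 = 5
i=4: acc = 5+4 = 9
i=5: acc = 9+5 = 14
i=6: acc = 14+6 = 20
i=7: acc = 20+7 = 27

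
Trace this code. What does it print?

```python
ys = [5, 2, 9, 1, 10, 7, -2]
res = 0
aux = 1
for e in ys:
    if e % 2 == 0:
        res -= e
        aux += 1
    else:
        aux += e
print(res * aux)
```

e=5: not even; aux=6
e=2: even, res = 0-2 = -2; aux=7
e=9: not even; aux=16
e=1: not even; aux=17
e=10: even, res = (-2)-10 = -12; aux=18
e=7: not even; aux=25
e=-2: even, res = (-12)-(-2) = -10; aux=26
res*aux = (-10)*26 = -260

-260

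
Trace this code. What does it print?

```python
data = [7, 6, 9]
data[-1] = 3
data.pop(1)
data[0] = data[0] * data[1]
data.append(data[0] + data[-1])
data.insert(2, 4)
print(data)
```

[21, 3, 4, 24]

data[-1] = 3 → [7, 6, 3]
pop(1) removes 6 → [7, 3]
data[0] = data[0]*data[1] = 7*3 = 21 → [21, 3]
append data[0]+data[-1] = 21+3 = 24 → [21, 3, 24]
insert 4 at 2 → [21, 3, 4, 24]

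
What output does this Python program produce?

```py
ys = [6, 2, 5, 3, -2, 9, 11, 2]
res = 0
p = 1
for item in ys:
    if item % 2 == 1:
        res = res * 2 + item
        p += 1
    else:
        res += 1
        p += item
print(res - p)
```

105

item=6: not odd, res = 0+1 = 1; p=7
item=2: not odd, res = 1+1 = 2; p=9
item=5: odd, res = 2*2+5 = 9; p=10
item=3: odd, res = 9*2+3 = 21; p=11
item=-2: not odd, res = 21+1 = 22; p=9
item=9: odd, res = 22*2+9 = 53; p=10
item=11: odd, res = 53*2+11 = 117; p=11
item=2: not odd, res = 117+1 = 118; p=13
res-p = 118-13 = 105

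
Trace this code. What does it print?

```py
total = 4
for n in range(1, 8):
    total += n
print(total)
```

32

n=1: total = 4+1 = 5
n=2: total = 5+2 = 7
n=3: total = 7+3 = 10
n=4: total = 10+4 = 14
n=5: total = 14+5 = 19
n=6: total = 19+6 = 25
n=7: total = 25+7 = 32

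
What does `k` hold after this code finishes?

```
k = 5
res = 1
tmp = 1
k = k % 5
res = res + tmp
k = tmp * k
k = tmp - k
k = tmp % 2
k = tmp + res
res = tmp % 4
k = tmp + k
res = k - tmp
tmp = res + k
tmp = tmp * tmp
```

k = 5%5 = 0
res = 1+1 = 2
k = 1*0 = 0
k = 1-0 = 1
k = 1%2 = 1
k = 1+2 = 3
res = 1%4 = 1
k = 1+3 = 4
res = 4-1 = 3
tmp = 3+4 = 7
tmp = 7*7 = 49

4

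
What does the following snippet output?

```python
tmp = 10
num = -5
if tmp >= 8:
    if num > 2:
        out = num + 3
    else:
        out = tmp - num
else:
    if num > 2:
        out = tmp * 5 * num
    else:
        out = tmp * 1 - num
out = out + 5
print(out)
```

20

tmp=10, num=-5
tmp >= 8 is True; num > 2 is False
→ out = tmp - num = 15
out = 15+5 = 20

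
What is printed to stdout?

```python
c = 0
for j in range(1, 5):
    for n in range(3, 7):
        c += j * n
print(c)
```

j=1,n=3: c = 0+3 = 3
j=1,n=4: c = 3+4 = 7
j=1,n=5: c = 7+5 = 12
j=1,n=6: c = 12+6 = 18
j=2,n=3: c = 18+6 = 24
j=2,n=4: c = 24+8 = 32
j=2,n=5: c = 32+10 = 42
j=2,n=6: c = 42+12 = 54
j=3,n=3: c = 54+9 = 63
j=3,n=4: c = 63+12 = 75
j=3,n=5: c = 75+15 = 90
j=3,n=6: c = 90+18 = 108
j=4,n=3: c = 108+12 = 120
j=4,n=4: c = 120+16 = 136
j=4,n=5: c = 136+20 = 156
j=4,n=6: c = 156+24 = 180

180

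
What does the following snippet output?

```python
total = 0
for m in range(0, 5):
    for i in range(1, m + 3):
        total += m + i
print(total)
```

105

m=0,i=1: total = 0+1 = 1
m=0,i=2: total = 1+2 = 3
m=1,i=1: total = 3+2 = 5
m=1,i=2: total = 5+3 = 8
m=1,i=3: total = 8+4 = 12
m=2,i=1: total = 12+3 = 15
m=2,i=2: total = 15+4 = 19
m=2,i=3: total = 19+5 = 24
m=2,i=4: total = 24+6 = 30
m=3,i=1: total = 30+4 = 34
m=3,i=2: total = 34+5 = 39
m=3,i=3: total = 39+6 = 45
m=3,i=4: total = 45+7 = 52
m=3,i=5: total = 52+8 = 60
m=4,i=1: total = 60+5 = 65
m=4,i=2: total = 65+6 = 71
m=4,i=3: total = 71+7 = 78
m=4,i=4: total = 78+8 = 86
m=4,i=5: total = 86+9 = 95
m=4,i=6: total = 95+10 = 105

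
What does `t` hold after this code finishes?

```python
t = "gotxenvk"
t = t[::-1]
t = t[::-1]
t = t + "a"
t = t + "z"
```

reverse → 'kvnextog'
reverse → 'gotxenvk'
+ 'a' → 'gotxenvka'
+ 'z' → 'gotxenvkaz'

'gotxenvkaz'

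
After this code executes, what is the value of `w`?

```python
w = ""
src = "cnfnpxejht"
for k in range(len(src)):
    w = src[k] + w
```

k=0: prepend 'c' → 'c'
k=1: prepend 'n' → 'nc'
k=2: prepend 'f' → 'fnc'
k=3: prepend 'n' → 'nfnc'
k=4: prepend 'p' → 'pnfnc'
k=5: prepend 'x' → 'xpnfnc'
k=6: prepend 'e' → 'expnfnc'
k=7: prepend 'j' → 'jexpnfnc'
k=8: prepend 'h' → 'hjexpnfnc'
k=9: prepend 't' → 'thjexpnfnc'

'thjexpnfnc'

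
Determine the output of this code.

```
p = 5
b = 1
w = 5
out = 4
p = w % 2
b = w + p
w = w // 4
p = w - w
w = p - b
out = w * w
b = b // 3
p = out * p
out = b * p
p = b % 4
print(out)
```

0

p = 5%2 = 1
b = 5+1 = 6
w = 5//4 = 1
p = 1-1 = 0
w = 0-6 = -6
out = (-6)*(-6) = 36
b = 6//3 = 2
p = 36*0 = 0
out = 2*0 = 0
p = 2%4 = 2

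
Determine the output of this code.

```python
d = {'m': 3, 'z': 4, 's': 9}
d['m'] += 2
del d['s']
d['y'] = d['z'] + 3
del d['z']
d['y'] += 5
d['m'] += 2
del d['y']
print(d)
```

d['m'] = 3+2 = 5 → {'m': 5, 'z': 4, 's': 9}
del 's' → {'m': 5, 'z': 4}
d['y'] = d['z']+3 = 7 → {'m': 5, 'z': 4, 'y': 7}
del 'z' → {'m': 5, 'y': 7}
d['y'] = 7+5 = 12 → {'m': 5, 'y': 12}
d['m'] = 5+2 = 7 → {'m': 7, 'y': 12}
del 'y' → {'m': 7}

{'m': 7}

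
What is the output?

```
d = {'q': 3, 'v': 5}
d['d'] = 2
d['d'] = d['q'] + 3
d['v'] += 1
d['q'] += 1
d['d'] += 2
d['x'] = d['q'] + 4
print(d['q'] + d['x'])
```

d['d'] = 2 → {'q': 3, 'v': 5, 'd': 2}
d['d'] = d['q']+3 = 6 → {'q': 3, 'v': 5, 'd': 6}
d['v'] = 5+1 = 6 → {'q': 3, 'v': 6, 'd': 6}
d['q'] = 3+1 = 4 → {'q': 4, 'v': 6, 'd': 6}
d['d'] = 6+2 = 8 → {'q': 4, 'v': 6, 'd': 8}
d['x'] = d['q']+4 = 8 → {'q': 4, 'v': 6, 'd': 8, 'x': 8}
d['q']+d['x'] = 4+8 = 12

12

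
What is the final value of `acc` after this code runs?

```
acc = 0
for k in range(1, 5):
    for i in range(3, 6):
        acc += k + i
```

78

k=1,i=3: acc = 0+4 = 4
k=1,i=4: acc = 4+5 = 9
k=1,i=5: acc = 9+6 = 15
k=2,i=3: acc = 15+5 = 20
k=2,i=4: acc = 20+6 = 26
k=2,i=5: acc = 26+7 = 33
k=3,i=3: acc = 33+6 = 39
k=3,i=4: acc = 39+7 = 46
k=3,i=5: acc = 46+8 = 54
k=4,i=3: acc = 54+7 = 61
k=4,i=4: acc = 61+8 = 69
k=4,i=5: acc = 69+9 = 78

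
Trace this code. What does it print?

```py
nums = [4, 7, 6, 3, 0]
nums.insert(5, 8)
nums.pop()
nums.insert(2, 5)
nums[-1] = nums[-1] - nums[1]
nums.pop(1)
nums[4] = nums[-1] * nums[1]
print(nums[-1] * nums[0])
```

insert 8 at 5 → [4, 7, 6, 3, 0, 8]
pop() removes 8 → [4, 7, 6, 3, 0]
insert 5 at 2 → [4, 7, 5, 6, 3, 0]
nums[-1] = nums[-1]-nums[1] = 0-7 = -7 → [4, 7, 5, 6, 3, -7]
pop(1) removes 7 → [4, 5, 6, 3, -7]
nums[4] = nums[-1]*nums[1] = (-7)*5 = -35 → [4, 5, 6, 3, -35]
nums[-1]*nums[0] = (-35)*4 = -140

-140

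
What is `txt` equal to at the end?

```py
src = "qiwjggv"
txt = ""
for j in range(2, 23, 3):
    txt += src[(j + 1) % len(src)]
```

'jvwgigq'

j=2: add src[3]='j' → 'j'
j=5: add src[6]='v' → 'jv'
j=8: add src[2]='w' → 'jvw'
j=11: add src[5]='g' → 'jvwg'
j=14: add src[1]='i' → 'jvwgi'
j=17: add src[4]='g' → 'jvwgig'
j=20: add src[0]='q' → 'jvwgigq'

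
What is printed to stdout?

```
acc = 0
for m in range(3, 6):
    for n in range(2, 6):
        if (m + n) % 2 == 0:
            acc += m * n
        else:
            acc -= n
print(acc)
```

68

m=3,n=2: odd sum, acc = 0-2 = -2
m=3,n=3: even sum, acc = (-2)+9 = 7
m=3,n=4: odd sum, acc = 7-4 = 3
m=3,n=5: even sum, acc = 3+15 = 18
m=4,n=2: even sum, acc = 18+8 = 26
m=4,n=3: odd sum, acc = 26-3 = 23
m=4,n=4: even sum, acc = 23+16 = 39
m=4,n=5: odd sum, acc = 39-5 = 34
m=5,n=2: odd sum, acc = 34-2 = 32
m=5,n=3: even sum, acc = 32+15 = 47
m=5,n=4: odd sum, acc = 47-4 = 43
m=5,n=5: even sum, acc = 43+25 = 68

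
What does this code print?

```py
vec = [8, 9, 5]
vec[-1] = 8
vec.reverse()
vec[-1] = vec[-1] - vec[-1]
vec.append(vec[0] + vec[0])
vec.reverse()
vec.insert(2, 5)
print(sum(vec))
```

vec[-1] = 8 → [8, 9, 8]
reverse → [8, 9, 8]
vec[-1] = vec[-1]-vec[-1] = 8-8 = 0 → [8, 9, 0]
append vec[0]+vec[0] = 8+8 = 16 → [8, 9, 0, 16]
reverse → [16, 0, 9, 8]
insert 5 at 2 → [16, 0, 5, 9, 8]
sum = 38

38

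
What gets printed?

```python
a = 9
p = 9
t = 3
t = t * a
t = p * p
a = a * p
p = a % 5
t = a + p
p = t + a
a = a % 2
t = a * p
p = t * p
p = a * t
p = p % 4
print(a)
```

t = 3*9 = 27
t = 9*9 = 81
a = 9*9 = 81
p = 81%5 = 1
t = 81+1 = 82
p = 82+81 = 163
a = 81%2 = 1
t = 1*163 = 163
p = 163*163 = 26569
p = 1*163 = 163
p = 163%4 = 3

1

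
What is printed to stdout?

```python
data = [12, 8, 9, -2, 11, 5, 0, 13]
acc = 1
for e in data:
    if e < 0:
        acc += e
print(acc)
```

e=12: not <0
e=8: not <0
e=9: not <0
e=-2: <0, acc = 1+(-2) = -1
e=11: not <0
e=5: not <0
e=0: not <0
e=13: not <0

-1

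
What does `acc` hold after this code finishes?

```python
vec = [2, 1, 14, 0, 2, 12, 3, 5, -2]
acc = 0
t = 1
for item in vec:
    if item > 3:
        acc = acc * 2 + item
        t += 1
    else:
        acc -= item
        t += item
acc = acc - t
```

item=2: not >3, acc = 0-2 = -2; t=3
item=1: not >3, acc = (-2)-1 = -3; t=4
item=14: >3, acc = (-3)*2+14 = 8; t=5
item=0: not >3, acc = 8-0 = 8; t=5
item=2: not >3, acc = 8-2 = 6; t=7
item=12: >3, acc = 6*2+12 = 24; t=8
item=3: not >3, acc = 24-3 = 21; t=11
item=5: >3, acc = 21*2+5 = 47; t=12
item=-2: not >3, acc = 47-(-2) = 49; t=10
acc-t = 49-10 = 39

39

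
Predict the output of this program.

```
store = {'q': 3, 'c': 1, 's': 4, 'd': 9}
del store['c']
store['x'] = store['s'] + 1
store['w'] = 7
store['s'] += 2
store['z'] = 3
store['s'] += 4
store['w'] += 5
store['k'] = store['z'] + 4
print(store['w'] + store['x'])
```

del 'c' → {'q': 3, 's': 4, 'd': 9}
store['x'] = store['s']+1 = 5 → {'q': 3, 's': 4, 'd': 9, 'x': 5}
store['w'] = 7 → {'q': 3, 's': 4, 'd': 9, 'x': 5, 'w': 7}
store['s'] = 4+2 = 6 → {'q': 3, 's': 6, 'd': 9, 'x': 5, 'w': 7}
store['z'] = 3 → {'q': 3, 's': 6, 'd': 9, 'x': 5, 'w': 7, 'z': 3}
store['s'] = 6+4 = 10 → {'q': 3, 's': 10, 'd': 9, 'x': 5, 'w': 7, 'z': 3}
store['w'] = 7+5 = 12 → {'q': 3, 's': 10, 'd': 9, 'x': 5, 'w': 12, 'z': 3}
store['k'] = store['z']+4 = 7 → {'q': 3, 's': 10, 'd': 9, 'x': 5, 'w': 12, 'z': 3, 'k': 7}
store['w']+store['x'] = 12+5 = 17

17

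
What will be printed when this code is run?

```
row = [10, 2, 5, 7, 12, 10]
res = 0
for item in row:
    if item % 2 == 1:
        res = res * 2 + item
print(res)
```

item=10: not odd
item=2: not odd
item=5: odd, res = 0*2+5 = 5
item=7: odd, res = 5*2+7 = 17
item=12: not odd
item=10: not odd

17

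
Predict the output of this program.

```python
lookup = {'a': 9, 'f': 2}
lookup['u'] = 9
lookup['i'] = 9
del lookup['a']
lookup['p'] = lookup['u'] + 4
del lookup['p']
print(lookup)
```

{'f': 2, 'u': 9, 'i': 9}

lookup['u'] = 9 → {'a': 9, 'f': 2, 'u': 9}
lookup['i'] = 9 → {'a': 9, 'f': 2, 'u': 9, 'i': 9}
del 'a' → {'f': 2, 'u': 9, 'i': 9}
lookup['p'] = lookup['u']+4 = 13 → {'f': 2, 'u': 9, 'i': 9, 'p': 13}
del 'p' → {'f': 2, 'u': 9, 'i': 9}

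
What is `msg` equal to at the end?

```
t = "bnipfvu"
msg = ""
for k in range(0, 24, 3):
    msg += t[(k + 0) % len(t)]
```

k=0: add t[0]='b' → 'b'
k=3: add t[3]='p' → 'bp'
k=6: add t[6]='u' → 'bpu'
k=9: add t[2]='i' → 'bpui'
k=12: add t[5]='v' → 'bpuiv'
k=15: add t[1]='n' → 'bpuivn'
k=18: add t[4]='f' → 'bpuivnf'
k=21: add t[0]='b' → 'bpuivnfb'

'bpuivnfb'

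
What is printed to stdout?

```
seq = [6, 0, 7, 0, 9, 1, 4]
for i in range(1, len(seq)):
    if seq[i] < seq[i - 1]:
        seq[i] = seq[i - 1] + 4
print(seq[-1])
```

i=1: 0<6, seq[1] = 6+4 = 10 → [6, 10, 7, 0, 9, 1, 4]
i=2: 7<10, seq[2] = 10+4 = 14 → [6, 10, 14, 0, 9, 1, 4]
i=3: 0<14, seq[3] = 14+4 = 18 → [6, 10, 14, 18, 9, 1, 4]
i=4: 9<18, seq[4] = 18+4 = 22 → [6, 10, 14, 18, 22, 1, 4]
i=5: 1<22, seq[5] = 22+4 = 26 → [6, 10, 14, 18, 22, 26, 4]
i=6: 4<26, seq[6] = 26+4 = 30 → [6, 10, 14, 18, 22, 26, 30]

30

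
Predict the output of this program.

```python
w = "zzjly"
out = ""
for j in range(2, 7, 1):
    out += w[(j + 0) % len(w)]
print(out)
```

jlyzz

j=2: add w[2]='j' → 'j'
j=3: add w[3]='l' → 'jl'
j=4: add w[4]='y' → 'jly'
j=5: add w[0]='z' → 'jlyz'
j=6: add w[1]='z' → 'jlyzz'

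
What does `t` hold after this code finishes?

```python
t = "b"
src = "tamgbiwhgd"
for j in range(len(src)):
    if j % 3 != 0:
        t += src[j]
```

j=0: skip
j=1: add 'a' → 'ba'
j=2: add 'm' → 'bam'
j=3: skip
j=4: add 'b' → 'bamb'
j=5: add 'i' → 'bambi'
j=6: skip
j=7: add 'h' → 'bambih'
j=8: add 'g' → 'bambihg'
j=9: skip

'bambihg'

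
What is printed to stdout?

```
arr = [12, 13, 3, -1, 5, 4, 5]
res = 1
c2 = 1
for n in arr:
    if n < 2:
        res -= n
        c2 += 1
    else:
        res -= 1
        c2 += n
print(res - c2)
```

-48

n=12: not <2, res = 1-1 = 0; c2=13
n=13: not <2, res = 0-1 = -1; c2=26
n=3: not <2, res = (-1)-1 = -2; c2=29
n=-1: <2, res = (-2)-(-1) = -1; c2=30
n=5: not <2, res = (-1)-1 = -2; c2=35
n=4: not <2, res = (-2)-1 = -3; c2=39
n=5: not <2, res = (-3)-1 = -4; c2=44
res-c2 = (-4)-44 = -48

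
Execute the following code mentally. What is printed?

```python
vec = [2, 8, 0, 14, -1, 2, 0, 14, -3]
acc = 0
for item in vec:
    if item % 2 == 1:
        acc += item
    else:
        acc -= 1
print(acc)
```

-11

item=2: not odd, acc = 0-1 = -1
item=8: not odd, acc = (-1)-1 = -2
item=0: not odd, acc = (-2)-1 = -3
item=14: not odd, acc = (-3)-1 = -4
item=-1: odd, acc = (-4)+(-1) = -5
item=2: not odd, acc = (-5)-1 = -6
item=0: not odd, acc = (-6)-1 = -7
item=14: not odd, acc = (-7)-1 = -8
item=-3: odd, acc = (-8)+(-3) = -11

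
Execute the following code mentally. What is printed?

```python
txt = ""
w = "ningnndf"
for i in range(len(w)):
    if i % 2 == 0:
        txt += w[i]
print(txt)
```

i=0: add 'n' → 'n'
i=1: skip
i=2: add 'n' → 'nn'
i=3: skip
i=4: add 'n' → 'nnn'
i=5: skip
i=6: add 'd' → 'nnnd'
i=7: skip

nnnd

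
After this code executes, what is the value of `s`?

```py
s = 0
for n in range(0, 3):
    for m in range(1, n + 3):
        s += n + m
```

30

n=0,m=1: s = 0+1 = 1
n=0,m=2: s = 1+2 = 3
n=1,m=1: s = 3+2 = 5
n=1,m=2: s = 5+3 = 8
n=1,m=3: s = 8+4 = 12
n=2,m=1: s = 12+3 = 15
n=2,m=2: s = 15+4 = 19
n=2,m=3: s = 19+5 = 24
n=2,m=4: s = 24+6 = 30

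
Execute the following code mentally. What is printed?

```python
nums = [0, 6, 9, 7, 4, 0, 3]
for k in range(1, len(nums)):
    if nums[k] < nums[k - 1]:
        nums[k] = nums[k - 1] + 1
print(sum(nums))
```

k=1: 6>=0, unchanged → [0, 6, 9, 7, 4, 0, 3]
k=2: 9>=6, unchanged → [0, 6, 9, 7, 4, 0, 3]
k=3: 7<9, nums[3] = 9+1 = 10 → [0, 6, 9, 10, 4, 0, 3]
k=4: 4<10, nums[4] = 10+1 = 11 → [0, 6, 9, 10, 11, 0, 3]
k=5: 0<11, nums[5] = 11+1 = 12 → [0, 6, 9, 10, 11, 12, 3]
k=6: 3<12, nums[6] = 12+1 = 13 → [0, 6, 9, 10, 11, 12, 13]
sum = 61

61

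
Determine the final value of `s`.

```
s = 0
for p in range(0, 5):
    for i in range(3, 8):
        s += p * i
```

250

p=0,i=3: s = 0+0 = 0
p=0,i=4: s = 0+0 = 0
p=0,i=5: s = 0+0 = 0
p=0,i=6: s = 0+0 = 0
p=0,i=7: s = 0+0 = 0
p=1,i=3: s = 0+3 = 3
p=1,i=4: s = 3+4 = 7
p=1,i=5: s = 7+5 = 12
p=1,i=6: s = 12+6 = 18
p=1,i=7: s = 18+7 = 25
p=2,i=3: s = 25+6 = 31
p=2,i=4: s = 31+8 = 39
p=2,i=5: s = 39+10 = 49
p=2,i=6: s = 49+12 = 61
p=2,i=7: s = 61+14 = 75
p=3,i=3: s = 75+9 = 84
p=3,i=4: s = 84+12 = 96
p=3,i=5: s = 96+15 = 111
p=3,i=6: s = 111+18 = 129
p=3,i=7: s = 129+21 = 150
p=4,i=3: s = 150+12 = 162
p=4,i=4: s = 162+16 = 178
p=4,i=5: s = 178+20 = 198
p=4,i=6: s = 198+24 = 222
p=4,i=7: s = 222+28 = 250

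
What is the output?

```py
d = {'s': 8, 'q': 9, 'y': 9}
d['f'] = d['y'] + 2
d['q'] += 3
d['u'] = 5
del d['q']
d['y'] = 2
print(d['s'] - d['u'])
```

3

d['f'] = d['y']+2 = 11 → {'s': 8, 'q': 9, 'y': 9, 'f': 11}
d['q'] = 9+3 = 12 → {'s': 8, 'q': 12, 'y': 9, 'f': 11}
d['u'] = 5 → {'s': 8, 'q': 12, 'y': 9, 'f': 11, 'u': 5}
del 'q' → {'s': 8, 'y': 9, 'f': 11, 'u': 5}
d['y'] = 2 → {'s': 8, 'y': 2, 'f': 11, 'u': 5}
d['s']-d['u'] = 8-5 = 3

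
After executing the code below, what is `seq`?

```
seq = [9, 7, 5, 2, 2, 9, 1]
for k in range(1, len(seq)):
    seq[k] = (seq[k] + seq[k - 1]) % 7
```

k=1: seq[1] = (7+9)%7 = 2 → [9, 2, 5, 2, 2, 9, 1]
k=2: seq[2] = (5+2)%7 = 0 → [9, 2, 0, 2, 2, 9, 1]
k=3: seq[3] = (2+0)%7 = 2 → [9, 2, 0, 2, 2, 9, 1]
k=4: seq[4] = (2+2)%7 = 4 → [9, 2, 0, 2, 4, 9, 1]
k=5: seq[5] = (9+4)%7 = 6 → [9, 2, 0, 2, 4, 6, 1]
k=6: seq[6] = (1+6)%7 = 0 → [9, 2, 0, 2, 4, 6, 0]

[9, 2, 0, 2, 4, 6, 0]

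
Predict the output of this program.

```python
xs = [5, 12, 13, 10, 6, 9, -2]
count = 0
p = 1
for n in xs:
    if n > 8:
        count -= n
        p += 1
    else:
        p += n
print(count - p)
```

-58

n=5: not >8; p=6
n=12: >8, count = 0-12 = -12; p=7
n=13: >8, count = (-12)-13 = -25; p=8
n=10: >8, count = (-25)-10 = -35; p=9
n=6: not >8; p=15
n=9: >8, count = (-35)-9 = -44; p=16
n=-2: not >8; p=14
count-p = (-44)-14 = -58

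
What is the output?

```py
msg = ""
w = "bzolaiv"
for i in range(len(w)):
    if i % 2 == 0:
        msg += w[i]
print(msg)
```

i=0: add 'b' → 'b'
i=1: skip
i=2: add 'o' → 'bo'
i=3: skip
i=4: add 'a' → 'boa'
i=5: skip
i=6: add 'v' → 'boav'

boav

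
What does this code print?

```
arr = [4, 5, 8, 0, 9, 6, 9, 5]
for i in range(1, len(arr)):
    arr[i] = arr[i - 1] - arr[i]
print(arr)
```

i=1: arr[1] = 4-5 = -1 → [4, -1, 8, 0, 9, 6, 9, 5]
i=2: arr[2] = (-1)-8 = -9 → [4, -1, -9, 0, 9, 6, 9, 5]
i=3: arr[3] = (-9)-0 = -9 → [4, -1, -9, -9, 9, 6, 9, 5]
i=4: arr[4] = (-9)-9 = -18 → [4, -1, -9, -9, -18, 6, 9, 5]
i=5: arr[5] = (-18)-6 = -24 → [4, -1, -9, -9, -18, -24, 9, 5]
i=6: arr[6] = (-24)-9 = -33 → [4, -1, -9, -9, -18, -24, -33, 5]
i=7: arr[7] = (-33)-5 = -38 → [4, -1, -9, -9, -18, -24, -33, -38]

[4, -1, -9, -9, -18, -24, -33, -38]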